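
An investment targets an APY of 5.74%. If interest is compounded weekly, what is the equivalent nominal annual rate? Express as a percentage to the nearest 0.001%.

5.584%

(1 + r/52)^52 − 1 = 0.0574, so 1 + r/52 = 1.0574^(1/52).
r/52 = 0.001074, so r = 0.055843 = 5.584%.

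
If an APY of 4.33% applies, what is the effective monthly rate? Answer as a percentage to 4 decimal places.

0.3539%

The per-month rate i satisfies (1 + i)^12 = 1 + 0.0433.
i = 1.0433^(1/12) − 1 = 0.0035386 = 0.3539%.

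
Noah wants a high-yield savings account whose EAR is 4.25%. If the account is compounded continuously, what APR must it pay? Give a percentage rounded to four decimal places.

Continuous: nominal r satisfies e^r − 1 = 0.0425.
r = ln(1 + 0.0425) = ln(1.0425) = 0.041622 = 4.1622%.

4.1622%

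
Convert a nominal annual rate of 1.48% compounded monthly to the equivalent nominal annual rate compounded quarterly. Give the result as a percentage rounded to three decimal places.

EAR = (1 + 0.0148/12)^12 − 1 = 0.014901.
Solve (1 + r/4)^4 = 1.014901: r/4 = 1.014901^(1/4) − 1 = 0.003705, so r = 0.014818 = 1.482%.

1.482%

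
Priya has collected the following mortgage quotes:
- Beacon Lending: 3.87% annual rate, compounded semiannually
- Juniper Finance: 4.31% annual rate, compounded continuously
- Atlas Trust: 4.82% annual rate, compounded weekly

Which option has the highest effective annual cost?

Atlas Trust

Beacon Lending: (1 + 0.0387/2)^2 − 1 = 3.907%
Juniper Finance: e^0.0431 − 1 = 4.404%
Atlas Trust: (1 + 0.0482/52)^52 − 1 = 4.936%
The highest effective annual rate is Atlas Trust at 4.936%.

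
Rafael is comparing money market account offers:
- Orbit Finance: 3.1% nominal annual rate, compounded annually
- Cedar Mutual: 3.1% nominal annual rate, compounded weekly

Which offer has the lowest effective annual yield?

Orbit Finance

Orbit Finance: compounded annually, EAR = 3.100%
Cedar Mutual: (1 + 0.031/52)^52 − 1 = 3.148%
The lowest effective annual rate is Orbit Finance at 3.100%.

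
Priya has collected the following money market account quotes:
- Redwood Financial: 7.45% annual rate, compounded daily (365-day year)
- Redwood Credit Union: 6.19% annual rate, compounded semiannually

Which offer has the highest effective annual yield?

Redwood Financial: (1 + 0.0745/365)^365 − 1 = 7.734%
Redwood Credit Union: (1 + 0.0619/2)^2 − 1 = 6.286%
The highest effective annual rate is Redwood Financial at 7.734%.

Redwood Financial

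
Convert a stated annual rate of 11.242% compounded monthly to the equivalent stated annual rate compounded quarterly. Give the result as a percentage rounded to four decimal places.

EAR = (1 + 0.11242/12)^12 − 1 = 0.118397.
Solve (1 + r/4)^4 = 1.118397: r/4 = 1.118397^(1/4) − 1 = 0.028369, so r = 0.113476 = 11.3476%.

11.3476%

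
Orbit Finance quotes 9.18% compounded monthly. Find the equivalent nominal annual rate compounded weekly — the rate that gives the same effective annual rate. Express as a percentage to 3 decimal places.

EAR = (1 + 0.0918/12)^12 − 1 = 0.095763.
Solve (1 + r/52)^52 = 1.095763: r/52 = 1.095763^(1/52) − 1 = 0.001760, so r = 0.091531 = 9.153%.

9.153%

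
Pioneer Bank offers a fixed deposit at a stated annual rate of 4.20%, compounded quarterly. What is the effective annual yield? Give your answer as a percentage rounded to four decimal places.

EAR = (1 + 0.0420/4)^4 − 1.
= 1.042666 − 1 = 4.2666%.

4.2666%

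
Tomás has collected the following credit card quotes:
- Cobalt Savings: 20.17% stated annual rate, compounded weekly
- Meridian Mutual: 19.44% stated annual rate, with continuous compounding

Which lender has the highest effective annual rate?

Cobalt Savings

Cobalt Savings: (1 + 0.2017/52)^52 − 1 = 22.300%
Meridian Mutual: e^0.1944 − 1 = 21.458%
The highest effective annual rate is Cobalt Savings at 22.300%.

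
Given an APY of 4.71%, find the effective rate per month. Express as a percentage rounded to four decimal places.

The per-month rate i satisfies (1 + i)^12 = 1 + 0.0471.
i = 1.0471^(1/12) − 1 = 0.0038427 = 0.3843%.

0.3843%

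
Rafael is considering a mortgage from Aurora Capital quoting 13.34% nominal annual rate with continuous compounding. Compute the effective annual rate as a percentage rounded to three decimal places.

14.271%

With continuous compounding, EAR = e^0.1334 − 1.
e^0.1334 = 1.142707, so EAR = 0.142707 = 14.271%.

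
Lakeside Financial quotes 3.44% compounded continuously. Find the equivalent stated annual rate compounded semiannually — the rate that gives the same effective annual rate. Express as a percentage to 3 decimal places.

3.470%

EAR under continuous compounding: e^0.0344 − 1 = 0.034999.
Solve (1 + r/2)^2 = 1.034999: r/2 = 1.034999^(1/2) − 1 = 0.017349, so r = 0.034698 = 3.470%.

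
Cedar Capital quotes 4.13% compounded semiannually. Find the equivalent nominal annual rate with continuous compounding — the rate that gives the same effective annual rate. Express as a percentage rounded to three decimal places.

4.088%

EAR = (1 + 0.0413/2)^2 − 1 = 0.041726.
Equivalent continuous rate: r = ln(1 + 0.041726) = 0.040879 = 4.088%.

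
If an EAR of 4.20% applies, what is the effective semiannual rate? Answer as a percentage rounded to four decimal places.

The per-half-year rate i satisfies (1 + i)^2 = 1 + 0.0420.
i = 1.0420^(1/2) − 1 = 0.0207840 = 2.0784%.

2.0784%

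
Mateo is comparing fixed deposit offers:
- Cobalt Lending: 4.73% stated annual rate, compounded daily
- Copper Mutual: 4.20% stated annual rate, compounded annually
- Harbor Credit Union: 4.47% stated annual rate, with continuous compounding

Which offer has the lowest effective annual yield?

Cobalt Lending: (1 + 0.0473/365)^365 − 1 = 4.843%
Copper Mutual: compounded annually, EAR = 4.200%
Harbor Credit Union: e^0.0447 − 1 = 4.571%
The lowest effective annual rate is Copper Mutual at 4.200%.

Copper Mutual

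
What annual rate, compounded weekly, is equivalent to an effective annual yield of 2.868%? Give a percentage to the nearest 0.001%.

(1 + r/52)^52 − 1 = 0.02868, so 1 + r/52 = 1.02868^(1/52).
r/52 = 0.000544, so r = 0.028284 = 2.828%.

2.828%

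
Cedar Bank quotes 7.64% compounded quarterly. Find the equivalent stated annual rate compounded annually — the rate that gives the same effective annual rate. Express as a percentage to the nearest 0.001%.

7.862%

EAR = (1 + 0.0764/4)^4 − 1 = 0.078617.
Compounded annually, the equivalent nominal rate is the EAR itself: 7.862%.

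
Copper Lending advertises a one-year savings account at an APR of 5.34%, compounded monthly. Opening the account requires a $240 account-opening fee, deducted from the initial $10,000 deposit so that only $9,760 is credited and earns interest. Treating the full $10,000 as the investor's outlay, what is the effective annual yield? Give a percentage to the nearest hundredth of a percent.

Value after one year: 9,760 × (1 + 0.0534/12)^12 = 9,760 × 1.054727 = $10,294.13.
Effective yield on the $10,000 outlay: 10,294.13 / 10,000 − 1 = 0.029413 = 2.94%.

2.94%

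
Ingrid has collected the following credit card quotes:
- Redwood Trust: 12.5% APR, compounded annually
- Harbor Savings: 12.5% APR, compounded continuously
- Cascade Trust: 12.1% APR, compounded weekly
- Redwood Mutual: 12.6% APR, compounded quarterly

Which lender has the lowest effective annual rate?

Redwood Trust

Redwood Trust: compounded annually, EAR = 12.500%
Harbor Savings: e^0.125 − 1 = 13.315%
Cascade Trust: (1 + 0.121/52)^52 − 1 = 12.847%
Redwood Mutual: (1 + 0.126/4)^4 − 1 = 13.208%
The lowest effective annual rate is Redwood Trust at 12.500%.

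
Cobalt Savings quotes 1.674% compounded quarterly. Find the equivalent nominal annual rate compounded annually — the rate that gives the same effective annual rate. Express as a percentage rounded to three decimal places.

1.685%

EAR = (1 + 0.01674/4)^4 − 1 = 0.016845.
Compounded annually, the equivalent nominal rate is the EAR itself: 1.685%.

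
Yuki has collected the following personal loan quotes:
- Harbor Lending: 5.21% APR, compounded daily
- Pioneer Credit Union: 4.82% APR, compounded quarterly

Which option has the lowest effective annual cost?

Harbor Lending: (1 + 0.0521/365)^365 − 1 = 5.348%
Pioneer Credit Union: (1 + 0.0482/4)^4 − 1 = 4.908%
The lowest effective annual rate is Pioneer Credit Union at 4.908%.

Pioneer Credit Union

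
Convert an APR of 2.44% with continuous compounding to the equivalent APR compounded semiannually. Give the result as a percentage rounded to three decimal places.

2.455%

EAR under continuous compounding: e^0.0244 − 1 = 0.024700.
Solve (1 + r/2)^2 = 1.024700: r/2 = 1.024700^(1/2) − 1 = 0.012275, so r = 0.024549 = 2.455%.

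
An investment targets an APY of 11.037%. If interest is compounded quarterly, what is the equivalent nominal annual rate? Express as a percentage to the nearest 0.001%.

(1 + r/4)^4 − 1 = 0.11037, so 1 + r/4 = 1.11037^(1/4).
r/4 = 0.026519, so r = 0.106075 = 10.608%.

10.608%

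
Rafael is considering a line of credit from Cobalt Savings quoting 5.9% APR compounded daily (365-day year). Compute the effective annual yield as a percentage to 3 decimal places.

EAR = (1 + 0.059/365)^365 − 1.
= 1.060770 − 1 = 6.077%.

6.077%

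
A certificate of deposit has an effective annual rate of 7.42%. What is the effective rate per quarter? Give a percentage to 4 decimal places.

1.8055%

The per-quarter rate i satisfies (1 + i)^4 = 1 + 0.0742.
i = 1.0742^(1/4) − 1 = 0.0180551 = 1.8055%.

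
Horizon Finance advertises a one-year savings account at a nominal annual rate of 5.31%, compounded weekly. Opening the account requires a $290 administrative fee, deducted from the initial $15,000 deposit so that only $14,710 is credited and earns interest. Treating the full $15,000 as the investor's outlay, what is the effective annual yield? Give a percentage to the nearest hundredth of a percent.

Value after one year: 14,710 × (1 + 0.0531/52)^52 = 14,710 × 1.054507 = $15,511.79.
Effective yield on the $15,000 outlay: 15,511.79 / 15,000 − 1 = 0.034119 = 3.41%.

3.41%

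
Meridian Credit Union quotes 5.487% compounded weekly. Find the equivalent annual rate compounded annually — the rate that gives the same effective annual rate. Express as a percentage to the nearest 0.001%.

EAR = (1 + 0.05487/52)^52 − 1 = 0.056373.
Compounded annually, the equivalent nominal rate is the EAR itself: 5.637%.

5.637%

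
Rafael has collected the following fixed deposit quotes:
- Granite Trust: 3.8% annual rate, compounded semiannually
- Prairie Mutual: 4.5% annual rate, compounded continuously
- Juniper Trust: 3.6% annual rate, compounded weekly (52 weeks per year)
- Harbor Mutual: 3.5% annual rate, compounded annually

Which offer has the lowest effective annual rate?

Granite Trust: (1 + 0.038/2)^2 − 1 = 3.836%
Prairie Mutual: e^0.045 − 1 = 4.603%
Juniper Trust: (1 + 0.036/52)^52 − 1 = 3.664%
Harbor Mutual: compounded annually, EAR = 3.500%
The lowest effective annual rate is Harbor Mutual at 3.500%.

Harbor Mutual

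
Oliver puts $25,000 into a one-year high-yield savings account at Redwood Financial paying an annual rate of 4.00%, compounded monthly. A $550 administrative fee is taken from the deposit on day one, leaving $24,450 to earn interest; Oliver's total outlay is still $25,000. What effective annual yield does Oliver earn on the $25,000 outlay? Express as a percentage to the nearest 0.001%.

1.785%

Value after one year: 24,450 × (1 + 0.0400/12)^12 = 24,450 × 1.040742 = $25,446.13.
Effective yield on the $25,000 outlay: 25,446.13 / 25,000 − 1 = 0.017845 = 1.785%.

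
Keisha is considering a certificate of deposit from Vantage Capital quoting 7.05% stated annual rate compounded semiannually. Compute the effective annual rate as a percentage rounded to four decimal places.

EAR = (1 + 0.0705/2)^2 − 1.
= (1 + 0.035250)^2 − 1 = 1.071743 − 1 = 7.1743%.

7.1743%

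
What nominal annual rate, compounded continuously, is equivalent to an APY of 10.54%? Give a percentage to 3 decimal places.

Continuous: nominal r satisfies e^r − 1 = 0.1054.
r = ln(1 + 0.1054) = ln(1.1054) = 0.100207 = 10.021%.

10.021%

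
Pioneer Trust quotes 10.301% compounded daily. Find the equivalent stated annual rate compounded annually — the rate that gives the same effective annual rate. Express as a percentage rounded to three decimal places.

EAR = (1 + 0.10301/365)^365 − 1 = 0.108486.
Compounded annually, the equivalent nominal rate is the EAR itself: 10.849%.

10.849%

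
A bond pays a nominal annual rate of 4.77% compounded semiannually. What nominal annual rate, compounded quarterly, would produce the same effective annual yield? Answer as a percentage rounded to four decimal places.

4.7419%

EAR = (1 + 0.0477/2)^2 − 1 = 0.048269.
Solve (1 + r/4)^4 = 1.048269: r/4 = 1.048269^(1/4) − 1 = 0.011855, so r = 0.047419 = 4.7419%.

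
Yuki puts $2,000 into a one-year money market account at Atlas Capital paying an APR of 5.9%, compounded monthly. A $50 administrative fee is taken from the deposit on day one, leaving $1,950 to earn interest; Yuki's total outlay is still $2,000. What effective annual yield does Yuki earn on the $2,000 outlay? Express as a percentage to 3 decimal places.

3.411%

Value after one year: 1,950 × (1 + 0.059/12)^12 = 1,950 × 1.060622 = $2,068.21.
Effective yield on the $2,000 outlay: 2,068.21 / 2,000 − 1 = 0.034106 = 3.411%.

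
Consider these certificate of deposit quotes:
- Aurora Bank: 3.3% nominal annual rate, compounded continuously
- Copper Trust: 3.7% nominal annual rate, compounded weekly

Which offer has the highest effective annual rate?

Aurora Bank: e^0.033 − 1 = 3.355%
Copper Trust: (1 + 0.037/52)^52 − 1 = 3.768%
The highest effective annual rate is Copper Trust at 3.768%.

Copper Trust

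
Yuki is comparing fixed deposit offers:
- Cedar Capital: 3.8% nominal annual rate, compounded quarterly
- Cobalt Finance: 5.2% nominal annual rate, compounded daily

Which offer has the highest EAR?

Cedar Capital: (1 + 0.038/4)^4 − 1 = 3.854%
Cobalt Finance: (1 + 0.052/365)^365 − 1 = 5.337%
The highest effective annual rate is Cobalt Finance at 5.337%.

Cobalt Finance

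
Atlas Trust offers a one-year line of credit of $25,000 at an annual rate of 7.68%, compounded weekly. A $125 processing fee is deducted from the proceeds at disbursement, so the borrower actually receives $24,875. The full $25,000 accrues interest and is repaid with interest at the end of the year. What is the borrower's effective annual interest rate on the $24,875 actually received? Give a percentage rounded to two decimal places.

8.52%

Amount owed after one year: 25,000 × (1 + 0.0768/52)^52 = 25,000 × 1.079765 = $26,994.12.
Effective rate on net proceeds: 26,994.12 / 24,875 − 1 = 0.085191 = 8.52%.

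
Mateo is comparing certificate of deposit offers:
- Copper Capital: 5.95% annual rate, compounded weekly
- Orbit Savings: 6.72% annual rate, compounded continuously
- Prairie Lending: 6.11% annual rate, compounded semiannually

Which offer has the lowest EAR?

Copper Capital

Copper Capital: (1 + 0.0595/52)^52 − 1 = 6.127%
Orbit Savings: e^0.0672 − 1 = 6.951%
Prairie Lending: (1 + 0.0611/2)^2 − 1 = 6.203%
The lowest effective annual rate is Copper Capital at 6.127%.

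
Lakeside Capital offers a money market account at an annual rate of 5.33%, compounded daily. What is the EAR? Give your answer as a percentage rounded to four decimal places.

5.4742%

EAR = (1 + 0.0533/365)^365 − 1.
= (1 + 0.000146)^365 − 1 = 1.054742 − 1 = 5.4742%.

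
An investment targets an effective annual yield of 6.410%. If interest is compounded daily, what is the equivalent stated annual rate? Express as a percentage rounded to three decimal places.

(1 + r/365)^365 − 1 = 0.06410, so 1 + r/365 = 1.06410^(1/365).
r/365 = 0.000170, so r = 0.062135 = 6.213%.

6.213%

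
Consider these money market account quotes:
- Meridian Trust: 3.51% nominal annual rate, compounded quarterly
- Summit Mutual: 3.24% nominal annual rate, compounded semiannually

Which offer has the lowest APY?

Summit Mutual

Meridian Trust: (1 + 0.0351/4)^4 − 1 = 3.556%
Summit Mutual: (1 + 0.0324/2)^2 − 1 = 3.266%
The lowest effective annual rate is Summit Mutual at 3.266%.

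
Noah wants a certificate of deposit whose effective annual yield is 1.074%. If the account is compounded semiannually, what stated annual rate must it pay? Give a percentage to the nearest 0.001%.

(1 + r/2)^2 − 1 = 0.01074, so 1 + r/2 = 1.01074^(1/2).
r/2 = 0.005356, so r = 0.010711 = 1.071%.

1.071%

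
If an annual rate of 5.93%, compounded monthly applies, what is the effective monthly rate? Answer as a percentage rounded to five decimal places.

0.49417%

With a nominal annual rate compounded monthly, the periodic rate is the nominal rate divided by 12.
i = 0.0593 / 12 = 0.0049417 = 0.49417%.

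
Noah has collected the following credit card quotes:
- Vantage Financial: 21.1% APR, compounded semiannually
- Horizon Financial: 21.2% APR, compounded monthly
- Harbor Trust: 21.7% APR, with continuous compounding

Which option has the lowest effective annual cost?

Vantage Financial: (1 + 0.211/2)^2 − 1 = 22.213%
Horizon Financial: (1 + 0.212/12)^12 − 1 = 23.386%
Harbor Trust: e^0.217 − 1 = 24.234%
The lowest effective annual rate is Vantage Financial at 22.213%.

Vantage Financial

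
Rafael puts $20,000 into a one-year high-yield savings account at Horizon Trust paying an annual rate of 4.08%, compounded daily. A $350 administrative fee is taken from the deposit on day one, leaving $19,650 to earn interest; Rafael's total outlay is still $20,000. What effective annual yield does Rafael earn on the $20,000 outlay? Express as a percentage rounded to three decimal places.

Value after one year: 19,650 × (1 + 0.0408/365)^365 = 19,650 × 1.041641 = $20,468.25.
Effective yield on the $20,000 outlay: 20,468.25 / 20,000 − 1 = 0.023413 = 2.341%.

2.341%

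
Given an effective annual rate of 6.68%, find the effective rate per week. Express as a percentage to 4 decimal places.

0.1244%

The per-week rate i satisfies (1 + i)^52 = 1 + 0.0668.
i = 1.0668^(1/52) − 1 = 0.0012443 = 0.1244%.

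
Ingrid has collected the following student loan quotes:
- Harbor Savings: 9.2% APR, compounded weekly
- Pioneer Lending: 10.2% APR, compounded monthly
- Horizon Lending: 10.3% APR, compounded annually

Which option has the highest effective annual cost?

Harbor Savings: (1 + 0.092/52)^52 − 1 = 9.628%
Pioneer Lending: (1 + 0.102/12)^12 − 1 = 10.691%
Horizon Lending: compounded annually, EAR = 10.300%
The highest effective annual rate is Pioneer Lending at 10.691%.

Pioneer Lending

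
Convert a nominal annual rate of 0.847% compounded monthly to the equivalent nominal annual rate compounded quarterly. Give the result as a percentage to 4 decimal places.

EAR = (1 + 0.00847/12)^12 − 1 = 0.008503.
Solve (1 + r/4)^4 = 1.008503: r/4 = 1.008503^(1/4) − 1 = 0.002119, so r = 0.008476 = 0.8476%.

0.8476%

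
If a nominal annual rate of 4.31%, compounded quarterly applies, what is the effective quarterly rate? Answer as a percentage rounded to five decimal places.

With a nominal annual rate compounded quarterly, the periodic rate is the nominal rate divided by 4.
i = 0.0431 / 4 = 0.0107750 = 1.07750%.

1.07750%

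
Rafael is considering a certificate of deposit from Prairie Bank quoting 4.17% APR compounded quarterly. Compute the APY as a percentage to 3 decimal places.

EAR = (1 + 0.0417/4)^4 − 1.
= (1 + 0.010425)^4 − 1 = 1.042357 − 1 = 4.236%.

4.236%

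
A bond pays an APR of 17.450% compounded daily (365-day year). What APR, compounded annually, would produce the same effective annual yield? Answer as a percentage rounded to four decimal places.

EAR = (1 + 0.17450/365)^365 − 1 = 0.190601.
Compounded annually, the equivalent nominal rate is the EAR itself: 19.0601%.

19.0601%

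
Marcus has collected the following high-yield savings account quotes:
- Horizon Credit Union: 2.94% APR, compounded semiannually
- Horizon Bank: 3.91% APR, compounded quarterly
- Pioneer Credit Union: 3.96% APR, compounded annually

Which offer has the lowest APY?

Horizon Credit Union: (1 + 0.0294/2)^2 − 1 = 2.962%
Horizon Bank: (1 + 0.0391/4)^4 − 1 = 3.968%
Pioneer Credit Union: compounded annually, EAR = 3.960%
The lowest effective annual rate is Horizon Credit Union at 2.962%.

Horizon Credit Union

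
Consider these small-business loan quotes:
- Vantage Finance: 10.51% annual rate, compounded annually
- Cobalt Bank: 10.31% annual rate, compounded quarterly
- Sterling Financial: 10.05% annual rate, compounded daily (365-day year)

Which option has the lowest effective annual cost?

Vantage Finance

Vantage Finance: compounded annually, EAR = 10.510%
Cobalt Bank: (1 + 0.1031/4)^4 − 1 = 10.716%
Sterling Financial: (1 + 0.1005/365)^365 − 1 = 10.571%
The lowest effective annual rate is Vantage Finance at 10.510%.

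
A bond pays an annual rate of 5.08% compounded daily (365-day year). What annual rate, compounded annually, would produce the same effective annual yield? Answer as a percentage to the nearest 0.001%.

5.211%

EAR = (1 + 0.0508/365)^365 − 1 = 0.052109.
Compounded annually, the equivalent nominal rate is the EAR itself: 5.211%.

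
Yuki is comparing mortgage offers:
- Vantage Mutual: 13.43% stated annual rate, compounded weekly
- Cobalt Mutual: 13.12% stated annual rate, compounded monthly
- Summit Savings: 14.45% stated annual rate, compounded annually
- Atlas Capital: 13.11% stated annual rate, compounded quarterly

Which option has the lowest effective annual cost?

Vantage Mutual: (1 + 0.1343/52)^52 − 1 = 14.354%
Cobalt Mutual: (1 + 0.1312/12)^12 − 1 = 13.938%
Summit Savings: compounded annually, EAR = 14.450%
Atlas Capital: (1 + 0.1311/4)^4 − 1 = 13.769%
The lowest effective annual rate is Atlas Capital at 13.769%.

Atlas Capital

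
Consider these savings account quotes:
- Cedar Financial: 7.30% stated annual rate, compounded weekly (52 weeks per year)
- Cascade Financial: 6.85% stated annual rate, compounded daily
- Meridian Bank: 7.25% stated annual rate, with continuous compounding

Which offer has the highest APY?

Cedar Financial

Cedar Financial: (1 + 0.0730/52)^52 − 1 = 7.568%
Cascade Financial: (1 + 0.0685/365)^365 − 1 = 7.089%
Meridian Bank: e^0.0725 − 1 = 7.519%
The highest effective annual rate is Cedar Financial at 7.568%.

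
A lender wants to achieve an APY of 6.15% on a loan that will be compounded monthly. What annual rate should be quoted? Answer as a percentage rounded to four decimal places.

(1 + r/12)^12 − 1 = 0.0615, so 1 + r/12 = 1.0615^(1/12).
r/12 = 0.004986, so r = 0.059832 = 5.9832%.

5.9832%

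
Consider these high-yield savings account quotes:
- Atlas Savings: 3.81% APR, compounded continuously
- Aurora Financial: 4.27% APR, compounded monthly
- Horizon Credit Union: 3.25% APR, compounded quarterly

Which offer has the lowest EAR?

Horizon Credit Union

Atlas Savings: e^0.0381 − 1 = 3.884%
Aurora Financial: (1 + 0.0427/12)^12 − 1 = 4.355%
Horizon Credit Union: (1 + 0.0325/4)^4 − 1 = 3.290%
The lowest effective annual rate is Horizon Credit Union at 3.290%.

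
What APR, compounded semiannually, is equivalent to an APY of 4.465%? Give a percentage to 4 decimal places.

(1 + r/2)^2 − 1 = 0.04465, so 1 + r/2 = 1.04465^(1/2).
r/2 = 0.022081, so r = 0.044162 = 4.4162%.

4.4162%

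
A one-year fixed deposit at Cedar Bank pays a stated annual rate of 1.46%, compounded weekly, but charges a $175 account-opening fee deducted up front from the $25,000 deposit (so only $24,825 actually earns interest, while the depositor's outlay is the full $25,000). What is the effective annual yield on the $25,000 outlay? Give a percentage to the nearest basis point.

0.76%

Value after one year: 24,825 × (1 + 0.0146/52)^52 = 24,825 × 1.014705 = $25,190.05.
Effective yield on the $25,000 outlay: 25,190.05 / 25,000 − 1 = 0.007602 = 0.76%.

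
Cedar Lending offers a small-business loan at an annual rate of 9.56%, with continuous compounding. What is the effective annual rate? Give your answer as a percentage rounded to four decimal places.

10.0319%

With continuous compounding, EAR = e^0.0956 − 1.
e^0.0956 = 1.100319, so EAR = 0.100319 = 10.0319%.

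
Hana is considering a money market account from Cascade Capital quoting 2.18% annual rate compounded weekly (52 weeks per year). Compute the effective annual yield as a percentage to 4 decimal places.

2.2035%

EAR = (1 + 0.0218/52)^52 − 1.
= 1.022035 − 1 = 2.2035%.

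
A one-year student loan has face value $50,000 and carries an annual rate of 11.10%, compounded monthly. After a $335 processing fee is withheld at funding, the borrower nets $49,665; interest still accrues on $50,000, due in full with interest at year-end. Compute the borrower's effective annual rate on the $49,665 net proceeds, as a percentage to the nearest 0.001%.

12.436%

Amount owed after one year: 50,000 × (1 + 0.1110/12)^12 = 50,000 × 1.116825 = $55,841.25.
Effective rate on net proceeds: 55,841.25 / 49,665 − 1 = 0.124358 = 12.436%.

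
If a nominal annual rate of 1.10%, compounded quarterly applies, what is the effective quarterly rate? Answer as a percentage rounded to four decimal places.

0.2750%

With a nominal annual rate compounded quarterly, the periodic rate is the nominal rate divided by 4.
i = 0.0110 / 4 = 0.0027500 = 0.2750%.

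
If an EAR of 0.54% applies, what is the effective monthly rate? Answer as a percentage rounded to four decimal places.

0.0449%

The per-month rate i satisfies (1 + i)^12 = 1 + 0.0054.
i = 1.0054^(1/12) − 1 = 0.0004489 = 0.0449%.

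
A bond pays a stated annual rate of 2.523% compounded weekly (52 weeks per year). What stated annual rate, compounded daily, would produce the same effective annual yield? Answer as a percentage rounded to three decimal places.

EAR = (1 + 0.02523/52)^52 − 1 = 0.025545.
Solve (1 + r/365)^365 = 1.025545: r/365 = 1.025545^(1/365) − 1 = 0.000069, so r = 0.025225 = 2.522%.

2.522%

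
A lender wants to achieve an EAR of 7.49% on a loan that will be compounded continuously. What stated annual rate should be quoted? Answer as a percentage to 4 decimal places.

7.2228%

Continuous: nominal r satisfies e^r − 1 = 0.0749.
r = ln(1 + 0.0749) = ln(1.0749) = 0.072228 = 7.2228%.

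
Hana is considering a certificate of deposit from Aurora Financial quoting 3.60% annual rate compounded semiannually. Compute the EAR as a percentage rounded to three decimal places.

EAR = (1 + 0.0360/2)^2 − 1.
= (1 + 0.018000)^2 − 1 = 1.036324 − 1 = 3.632%.

3.632%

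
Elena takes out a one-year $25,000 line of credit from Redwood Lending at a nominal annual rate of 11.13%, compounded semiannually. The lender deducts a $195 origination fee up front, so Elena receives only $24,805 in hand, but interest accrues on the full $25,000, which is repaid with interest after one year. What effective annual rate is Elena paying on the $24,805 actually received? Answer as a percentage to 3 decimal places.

Amount owed after one year: 25,000 × (1 + 0.1113/2)^2 = 25,000 × 1.114397 = $27,859.92.
Effective rate on net proceeds: 27,859.92 / 24,805 − 1 = 0.123158 = 12.316%.

12.316%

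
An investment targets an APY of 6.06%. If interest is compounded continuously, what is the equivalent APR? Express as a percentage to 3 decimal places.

5.883%

Continuous: nominal r satisfies e^r − 1 = 0.0606.
r = ln(1 + 0.0606) = ln(1.0606) = 0.058835 = 5.883%.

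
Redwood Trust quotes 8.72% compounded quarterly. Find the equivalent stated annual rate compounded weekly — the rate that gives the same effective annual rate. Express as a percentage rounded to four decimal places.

8.6335%

EAR = (1 + 0.0872/4)^4 − 1 = 0.090093.
Solve (1 + r/52)^52 = 1.090093: r/52 = 1.090093^(1/52) − 1 = 0.001660, so r = 0.086335 = 8.6335%.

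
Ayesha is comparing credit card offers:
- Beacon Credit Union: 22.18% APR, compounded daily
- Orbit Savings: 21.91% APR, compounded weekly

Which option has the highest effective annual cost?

Beacon Credit Union

Beacon Credit Union: (1 + 0.2218/365)^365 − 1 = 24.824%
Orbit Savings: (1 + 0.2191/52)^52 − 1 = 24.438%
The highest effective annual rate is Beacon Credit Union at 24.824%.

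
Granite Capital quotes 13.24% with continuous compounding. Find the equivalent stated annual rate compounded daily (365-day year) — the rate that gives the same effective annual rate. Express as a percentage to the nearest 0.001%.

EAR under continuous compounding: e^0.1324 − 1 = 0.141565.
Solve (1 + r/365)^365 = 1.141565: r/365 = 1.141565^(1/365) − 1 = 0.000363, so r = 0.132424 = 13.242%.

13.242%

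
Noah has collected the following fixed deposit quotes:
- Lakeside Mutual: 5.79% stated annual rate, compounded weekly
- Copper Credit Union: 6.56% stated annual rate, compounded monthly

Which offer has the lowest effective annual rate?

Lakeside Mutual: (1 + 0.0579/52)^52 − 1 = 5.957%
Copper Credit Union: (1 + 0.0656/12)^12 − 1 = 6.761%
The lowest effective annual rate is Lakeside Mutual at 5.957%.

Lakeside Mutual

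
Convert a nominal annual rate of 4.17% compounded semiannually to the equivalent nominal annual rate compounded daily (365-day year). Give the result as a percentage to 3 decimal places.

EAR = (1 + 0.0417/2)^2 − 1 = 0.042135.
Solve (1 + r/365)^365 = 1.042135: r/365 = 1.042135^(1/365) − 1 = 0.000113, so r = 0.041274 = 4.127%.

4.127%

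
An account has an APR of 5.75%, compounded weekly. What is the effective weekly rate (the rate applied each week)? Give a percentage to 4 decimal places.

0.1106%

With a nominal annual rate compounded weekly, the periodic rate is the nominal rate divided by 52.
i = 0.0575 / 52 = 0.0011058 = 0.1106%.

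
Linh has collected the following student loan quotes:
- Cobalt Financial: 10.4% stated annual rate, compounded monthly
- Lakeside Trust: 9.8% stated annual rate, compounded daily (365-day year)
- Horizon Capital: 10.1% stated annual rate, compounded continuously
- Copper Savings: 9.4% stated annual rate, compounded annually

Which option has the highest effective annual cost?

Cobalt Financial

Cobalt Financial: (1 + 0.104/12)^12 − 1 = 10.910%
Lakeside Trust: (1 + 0.098/365)^365 − 1 = 10.295%
Horizon Capital: e^0.101 − 1 = 10.628%
Copper Savings: compounded annually, EAR = 9.400%
The highest effective annual rate is Cobalt Financial at 10.910%.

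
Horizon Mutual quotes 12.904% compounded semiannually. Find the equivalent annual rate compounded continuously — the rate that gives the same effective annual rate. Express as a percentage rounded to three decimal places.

EAR = (1 + 0.12904/2)^2 − 1 = 0.133203.
Equivalent continuous rate: r = ln(1 + 0.133203) = 0.125048 = 12.505%.

12.505%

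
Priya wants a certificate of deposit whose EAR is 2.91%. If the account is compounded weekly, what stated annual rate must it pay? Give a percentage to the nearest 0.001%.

2.869%

(1 + r/52)^52 − 1 = 0.0291, so 1 + r/52 = 1.0291^(1/52).
r/52 = 0.000552, so r = 0.028693 = 2.869%.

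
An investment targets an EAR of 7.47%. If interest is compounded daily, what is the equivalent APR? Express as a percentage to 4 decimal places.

(1 + r/365)^365 − 1 = 0.0747, so 1 + r/365 = 1.0747^(1/365).
r/365 = 0.000197, so r = 0.072049 = 7.2049%.

7.2049%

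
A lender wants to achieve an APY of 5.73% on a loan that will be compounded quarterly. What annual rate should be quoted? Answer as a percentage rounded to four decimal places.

5.6108%

(1 + r/4)^4 − 1 = 0.0573, so 1 + r/4 = 1.0573^(1/4).
r/4 = 0.014027, so r = 0.056108 = 5.6108%.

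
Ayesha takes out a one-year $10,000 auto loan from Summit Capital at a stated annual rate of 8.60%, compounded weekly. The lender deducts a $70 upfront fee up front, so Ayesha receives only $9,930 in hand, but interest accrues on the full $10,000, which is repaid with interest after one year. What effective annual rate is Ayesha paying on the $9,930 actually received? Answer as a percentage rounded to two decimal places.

9.74%

Amount owed after one year: 10,000 × (1 + 0.0860/52)^52 = 10,000 × 1.089729 = $10,897.29.
Effective rate on net proceeds: 10,897.29 / 9,930 − 1 = 0.097411 = 9.74%.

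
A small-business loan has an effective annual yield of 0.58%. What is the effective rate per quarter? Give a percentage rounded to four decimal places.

0.1447%

The per-quarter rate i satisfies (1 + i)^4 = 1 + 0.0058.
i = 1.0058^(1/4) − 1 = 0.0014469 = 0.1447%.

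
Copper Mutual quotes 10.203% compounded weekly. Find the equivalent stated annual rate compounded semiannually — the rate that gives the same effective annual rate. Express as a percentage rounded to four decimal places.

EAR = (1 + 0.10203/52)^52 − 1 = 0.107306.
Solve (1 + r/2)^2 = 1.107306: r/2 = 1.107306^(1/2) − 1 = 0.052286, so r = 0.104572 = 10.4572%.

10.4572%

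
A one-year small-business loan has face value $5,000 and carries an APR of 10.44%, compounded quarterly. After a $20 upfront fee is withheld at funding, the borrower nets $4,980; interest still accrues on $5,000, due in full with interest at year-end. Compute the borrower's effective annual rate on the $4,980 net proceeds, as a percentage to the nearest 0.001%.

Amount owed after one year: 5,000 × (1 + 0.1044/4)^4 = 5,000 × 1.108559 = $5,542.79.
Effective rate on net proceeds: 5,542.79 / 4,980 − 1 = 0.113011 = 11.301%.

11.301%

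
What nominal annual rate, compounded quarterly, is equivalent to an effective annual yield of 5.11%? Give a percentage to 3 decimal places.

(1 + r/4)^4 − 1 = 0.0511, so 1 + r/4 = 1.0511^(1/4).
r/4 = 0.012537, so r = 0.050149 = 5.015%.

5.015%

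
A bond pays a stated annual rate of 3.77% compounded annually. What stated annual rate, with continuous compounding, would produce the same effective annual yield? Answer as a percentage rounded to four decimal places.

Compounded annually, EAR = nominal = 0.037700.
Equivalent continuous rate: r = ln(1 + 0.037700) = 0.037007 = 3.7007%.

3.7007%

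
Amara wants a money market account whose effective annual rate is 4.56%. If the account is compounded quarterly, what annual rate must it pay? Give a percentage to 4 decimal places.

4.4840%

(1 + r/4)^4 − 1 = 0.0456, so 1 + r/4 = 1.0456^(1/4).
r/4 = 0.011210, so r = 0.044840 = 4.4840%.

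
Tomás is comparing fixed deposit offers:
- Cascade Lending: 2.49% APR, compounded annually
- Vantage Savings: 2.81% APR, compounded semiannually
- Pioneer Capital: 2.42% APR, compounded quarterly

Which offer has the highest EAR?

Cascade Lending: compounded annually, EAR = 2.490%
Vantage Savings: (1 + 0.0281/2)^2 − 1 = 2.830%
Pioneer Capital: (1 + 0.0242/4)^4 − 1 = 2.442%
The highest effective annual rate is Vantage Savings at 2.830%.

Vantage Savings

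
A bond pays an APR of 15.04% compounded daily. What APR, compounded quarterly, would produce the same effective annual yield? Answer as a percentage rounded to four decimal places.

EAR = (1 + 0.1504/365)^365 − 1 = 0.162263.
Solve (1 + r/4)^4 = 1.162263: r/4 = 1.162263^(1/4) − 1 = 0.038308, so r = 0.153231 = 15.3231%.

15.3231%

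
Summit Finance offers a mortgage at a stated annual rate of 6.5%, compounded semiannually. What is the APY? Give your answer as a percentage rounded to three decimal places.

EAR = (1 + 0.065/2)^2 − 1.
= 1.066056 − 1 = 6.606%.

6.606%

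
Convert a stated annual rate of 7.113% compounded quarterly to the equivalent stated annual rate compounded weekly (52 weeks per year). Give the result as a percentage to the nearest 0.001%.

EAR = (1 + 0.07113/4)^4 − 1 = 0.073050.
Solve (1 + r/52)^52 = 1.073050: r/52 = 1.073050^(1/52) − 1 = 0.001357, so r = 0.070553 = 7.055%.

7.055%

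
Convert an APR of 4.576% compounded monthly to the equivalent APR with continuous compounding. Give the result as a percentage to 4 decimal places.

EAR = (1 + 0.04576/12)^12 − 1 = 0.046732.
Equivalent continuous rate: r = ln(1 + 0.046732) = 0.045673 = 4.5673%.

4.5673%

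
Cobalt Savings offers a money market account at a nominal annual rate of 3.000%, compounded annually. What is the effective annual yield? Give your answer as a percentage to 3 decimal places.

3.000%

Annual compounding means the effective rate equals the nominal rate: 3.000%.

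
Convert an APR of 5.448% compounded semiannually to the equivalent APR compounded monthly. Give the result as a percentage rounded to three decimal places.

EAR = (1 + 0.05448/2)^2 − 1 = 0.055222.
Solve (1 + r/12)^12 = 1.055222: r/12 = 1.055222^(1/12) − 1 = 0.004489, so r = 0.053872 = 5.387%.

5.387%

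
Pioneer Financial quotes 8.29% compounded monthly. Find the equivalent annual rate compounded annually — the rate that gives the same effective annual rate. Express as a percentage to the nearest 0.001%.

8.612%

EAR = (1 + 0.0829/12)^12 − 1 = 0.086124.
Compounded annually, the equivalent nominal rate is the EAR itself: 8.612%.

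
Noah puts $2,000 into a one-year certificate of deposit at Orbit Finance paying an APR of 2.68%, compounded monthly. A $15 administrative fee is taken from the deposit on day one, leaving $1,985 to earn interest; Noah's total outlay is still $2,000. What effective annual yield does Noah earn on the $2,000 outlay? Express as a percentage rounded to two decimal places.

1.94%

Value after one year: 1,985 × (1 + 0.0268/12)^12 = 1,985 × 1.027132 = $2,038.86.
Effective yield on the $2,000 outlay: 2,038.86 / 2,000 − 1 = 0.019428 = 1.94%.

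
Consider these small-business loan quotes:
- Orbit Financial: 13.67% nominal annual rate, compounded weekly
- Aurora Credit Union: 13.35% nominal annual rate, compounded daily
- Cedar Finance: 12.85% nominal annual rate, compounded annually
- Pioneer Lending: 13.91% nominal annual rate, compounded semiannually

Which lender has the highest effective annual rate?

Orbit Financial: (1 + 0.1367/52)^52 − 1 = 14.628%
Aurora Credit Union: (1 + 0.1335/365)^365 − 1 = 14.279%
Cedar Finance: compounded annually, EAR = 12.850%
Pioneer Lending: (1 + 0.1391/2)^2 − 1 = 14.394%
The highest effective annual rate is Orbit Financial at 14.628%.

Orbit Financial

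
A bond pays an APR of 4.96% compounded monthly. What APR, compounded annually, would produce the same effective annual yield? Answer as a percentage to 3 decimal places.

5.074%

EAR = (1 + 0.0496/12)^12 − 1 = 0.050743.
Compounded annually, the equivalent nominal rate is the EAR itself: 5.074%.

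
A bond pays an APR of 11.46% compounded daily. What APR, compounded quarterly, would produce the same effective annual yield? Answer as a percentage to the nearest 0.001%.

EAR = (1 + 0.1146/365)^365 − 1 = 0.121405.
Solve (1 + r/4)^4 = 1.121405: r/4 = 1.121405^(1/4) − 1 = 0.029060, so r = 0.116239 = 11.624%.

11.624%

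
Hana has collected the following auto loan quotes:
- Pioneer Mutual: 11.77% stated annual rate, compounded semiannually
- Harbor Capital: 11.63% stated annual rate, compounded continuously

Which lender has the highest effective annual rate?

Pioneer Mutual: (1 + 0.1177/2)^2 − 1 = 12.116%
Harbor Capital: e^0.1163 − 1 = 12.333%
The highest effective annual rate is Harbor Capital at 12.333%.

Harbor Capital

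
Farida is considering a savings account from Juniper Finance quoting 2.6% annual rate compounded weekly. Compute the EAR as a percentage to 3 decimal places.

2.633%

EAR = (1 + 0.026/52)^52 − 1.
= (1 + 0.000500)^52 − 1 = 1.026334 − 1 = 2.633%.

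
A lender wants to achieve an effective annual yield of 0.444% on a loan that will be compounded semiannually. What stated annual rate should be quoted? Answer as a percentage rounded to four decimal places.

(1 + r/2)^2 − 1 = 0.00444, so 1 + r/2 = 1.00444^(1/2).
r/2 = 0.002218, so r = 0.004435 = 0.4435%.

0.4435%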